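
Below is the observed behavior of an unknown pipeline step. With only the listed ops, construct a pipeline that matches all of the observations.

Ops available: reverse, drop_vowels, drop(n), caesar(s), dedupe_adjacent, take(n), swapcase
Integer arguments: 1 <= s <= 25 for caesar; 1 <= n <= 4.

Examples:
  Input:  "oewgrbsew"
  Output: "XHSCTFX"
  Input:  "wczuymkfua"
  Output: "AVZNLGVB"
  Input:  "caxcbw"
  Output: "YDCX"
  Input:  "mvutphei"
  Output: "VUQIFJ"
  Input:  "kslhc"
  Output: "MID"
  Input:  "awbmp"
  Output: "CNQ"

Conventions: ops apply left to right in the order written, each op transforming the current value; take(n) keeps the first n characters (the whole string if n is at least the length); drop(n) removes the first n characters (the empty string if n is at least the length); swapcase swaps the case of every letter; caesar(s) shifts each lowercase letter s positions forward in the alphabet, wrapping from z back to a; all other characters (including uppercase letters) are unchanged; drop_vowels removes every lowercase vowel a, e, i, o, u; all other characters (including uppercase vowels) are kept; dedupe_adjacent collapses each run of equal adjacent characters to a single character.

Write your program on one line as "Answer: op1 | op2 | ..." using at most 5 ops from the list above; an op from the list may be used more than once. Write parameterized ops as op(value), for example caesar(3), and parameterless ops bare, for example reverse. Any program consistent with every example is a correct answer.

drop(1) | caesar(1) | swapcase | drop(1)

Check, running the answer program on each example:
  "oewgrbsew" -> "ewgrbsew" -> "fxhsctfx" -> "FXHSCTFX" -> "XHSCTFX"
  "wczuymkfua" -> "czuymkfua" -> "davznlgvb" -> "DAVZNLGVB" -> "AVZNLGVB"
  "caxcbw" -> "axcbw" -> "bydcx" -> "BYDCX" -> "YDCX"
  "mvutphei" -> "vutphei" -> "wvuqifj" -> "WVUQIFJ" -> "VUQIFJ"
  "kslhc" -> "slhc" -> "tmid" -> "TMID" -> "MID"
  "awbmp" -> "wbmp" -> "xcnq" -> "XCNQ" -> "CNQ"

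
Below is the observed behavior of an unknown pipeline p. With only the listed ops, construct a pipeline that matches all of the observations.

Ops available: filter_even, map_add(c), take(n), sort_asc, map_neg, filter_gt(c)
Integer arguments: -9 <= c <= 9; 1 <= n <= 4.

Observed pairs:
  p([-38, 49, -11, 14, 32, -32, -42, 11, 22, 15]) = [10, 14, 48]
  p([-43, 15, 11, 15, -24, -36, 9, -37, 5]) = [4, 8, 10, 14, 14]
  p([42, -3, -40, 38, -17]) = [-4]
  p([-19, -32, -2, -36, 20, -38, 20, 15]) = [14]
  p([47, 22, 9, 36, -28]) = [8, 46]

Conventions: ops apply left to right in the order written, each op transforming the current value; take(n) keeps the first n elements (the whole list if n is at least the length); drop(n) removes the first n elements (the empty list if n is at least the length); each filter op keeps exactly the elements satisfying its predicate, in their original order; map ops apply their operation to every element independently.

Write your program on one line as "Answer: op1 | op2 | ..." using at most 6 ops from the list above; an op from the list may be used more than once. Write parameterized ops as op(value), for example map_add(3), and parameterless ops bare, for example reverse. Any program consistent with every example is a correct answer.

map_add(-8) | map_add(9) | filter_gt(-6) | filter_even | sort_asc | map_add(-2)

Check, running the answer program on each example:
  [-38, 49, -11, 14, 32, -32, -42, 11, 22, 15] -> [-46, 41, -19, 6, 24, -40, -50, 3, 14, 7] -> [-37, 50, -10, 15, 33, -31, -41, 12, 23, 16] -> [50, 15, 33, 12, 23, 16] -> [50, 12, 16] -> [12, 16, 50] -> [10, 14, 48]
  [-43, 15, 11, 15, -24, -36, 9, -37, 5] -> [-51, 7, 3, 7, -32, -44, 1, -45, -3] -> [-42, 16, 12, 16, -23, -35, 10, -36, 6] -> [16, 12, 16, 10, 6] -> [16, 12, 16, 10, 6] -> [6, 10, 12, 16, 16] -> [4, 8, 10, 14, 14]
  [42, -3, -40, 38, -17] -> [34, -11, -48, 30, -25] -> [43, -2, -39, 39, -16] -> [43, -2, 39] -> [-2] -> [-2] -> [-4]
  [-19, -32, -2, -36, 20, -38, 20, 15] -> [-27, -40, -10, -44, 12, -46, 12, 7] -> [-18, -31, -1, -35, 21, -37, 21, 16] -> [-1, 21, 21, 16] -> [16] -> [16] -> [14]
  [47, 22, 9, 36, -28] -> [39, 14, 1, 28, -36] -> [48, 23, 10, 37, -27] -> [48, 23, 10, 37] -> [48, 10] -> [10, 48] -> [8, 46]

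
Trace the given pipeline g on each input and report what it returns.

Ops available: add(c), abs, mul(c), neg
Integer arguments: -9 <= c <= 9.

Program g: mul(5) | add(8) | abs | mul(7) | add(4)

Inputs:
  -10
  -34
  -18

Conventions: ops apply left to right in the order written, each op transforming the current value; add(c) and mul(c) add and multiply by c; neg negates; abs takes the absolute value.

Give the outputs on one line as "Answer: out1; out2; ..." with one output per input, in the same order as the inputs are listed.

298; 1138; 578

Execution, op by op:
  -10 -> -50 -> -42 -> 42 -> 294 -> 298
  -34 -> -170 -> -162 -> 162 -> 1134 -> 1138
  -18 -> -90 -> -82 -> 82 -> 574 -> 578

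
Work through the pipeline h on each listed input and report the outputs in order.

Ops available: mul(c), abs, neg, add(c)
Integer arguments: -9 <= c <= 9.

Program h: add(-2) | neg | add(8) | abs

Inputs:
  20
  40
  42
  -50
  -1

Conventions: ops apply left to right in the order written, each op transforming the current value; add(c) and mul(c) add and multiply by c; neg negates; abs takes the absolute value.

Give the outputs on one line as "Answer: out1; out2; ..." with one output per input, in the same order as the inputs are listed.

Execution, op by op:
  20 -> 18 -> -18 -> -10 -> 10
  40 -> 38 -> -38 -> -30 -> 30
  42 -> 40 -> -40 -> -32 -> 32
  -50 -> -52 -> 52 -> 60 -> 60
  -1 -> -3 -> 3 -> 11 -> 11

10; 30; 32; 60; 11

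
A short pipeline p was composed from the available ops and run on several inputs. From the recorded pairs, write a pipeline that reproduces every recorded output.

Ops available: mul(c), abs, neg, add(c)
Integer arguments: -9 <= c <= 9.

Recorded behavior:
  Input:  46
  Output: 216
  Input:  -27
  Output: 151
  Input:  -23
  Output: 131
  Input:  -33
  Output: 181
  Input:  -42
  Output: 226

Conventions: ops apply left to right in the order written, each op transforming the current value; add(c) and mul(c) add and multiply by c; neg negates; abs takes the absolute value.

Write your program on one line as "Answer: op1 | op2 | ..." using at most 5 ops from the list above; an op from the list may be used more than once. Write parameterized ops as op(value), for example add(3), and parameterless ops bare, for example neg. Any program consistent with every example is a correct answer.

add(-3) | abs | mul(5) | add(1)

Check, running the answer program on each example:
  46 -> 43 -> 43 -> 215 -> 216
  -27 -> -30 -> 30 -> 150 -> 151
  -23 -> -26 -> 26 -> 130 -> 131
  -33 -> -36 -> 36 -> 180 -> 181
  -42 -> -45 -> 45 -> 225 -> 226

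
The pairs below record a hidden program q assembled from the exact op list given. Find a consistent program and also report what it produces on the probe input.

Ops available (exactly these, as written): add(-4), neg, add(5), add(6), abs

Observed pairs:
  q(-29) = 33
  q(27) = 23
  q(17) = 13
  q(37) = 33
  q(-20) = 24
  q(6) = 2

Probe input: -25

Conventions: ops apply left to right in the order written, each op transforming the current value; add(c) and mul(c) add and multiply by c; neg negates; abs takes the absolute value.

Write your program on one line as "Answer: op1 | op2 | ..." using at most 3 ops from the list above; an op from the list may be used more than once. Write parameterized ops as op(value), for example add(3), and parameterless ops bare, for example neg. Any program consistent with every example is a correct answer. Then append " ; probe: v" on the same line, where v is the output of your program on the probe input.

add(-4) | abs ; probe: 29

Check, running the answer program on each example:
  -29 -> -33 -> 33
  27 -> 23 -> 23
  17 -> 13 -> 13
  37 -> 33 -> 33
  -20 -> -24 -> 24
  6 -> 2 -> 2
  probe: -25 -> -29 -> 29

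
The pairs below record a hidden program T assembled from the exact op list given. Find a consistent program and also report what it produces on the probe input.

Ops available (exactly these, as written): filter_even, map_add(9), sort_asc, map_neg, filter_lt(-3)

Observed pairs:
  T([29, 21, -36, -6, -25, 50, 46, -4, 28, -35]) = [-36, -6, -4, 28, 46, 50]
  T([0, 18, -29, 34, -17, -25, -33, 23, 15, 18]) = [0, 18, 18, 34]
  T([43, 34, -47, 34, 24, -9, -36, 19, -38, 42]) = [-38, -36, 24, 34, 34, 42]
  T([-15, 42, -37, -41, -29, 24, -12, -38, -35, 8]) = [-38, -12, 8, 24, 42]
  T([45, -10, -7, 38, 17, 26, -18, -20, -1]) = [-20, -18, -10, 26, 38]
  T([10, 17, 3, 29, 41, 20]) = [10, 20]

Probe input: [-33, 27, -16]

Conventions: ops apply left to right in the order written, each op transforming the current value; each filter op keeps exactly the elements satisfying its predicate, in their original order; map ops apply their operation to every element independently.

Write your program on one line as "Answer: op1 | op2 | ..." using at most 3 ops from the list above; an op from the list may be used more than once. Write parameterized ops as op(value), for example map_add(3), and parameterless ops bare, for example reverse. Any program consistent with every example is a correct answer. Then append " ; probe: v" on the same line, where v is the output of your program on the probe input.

filter_even | sort_asc ; probe: [-16]

Check, running the answer program on each example:
  [29, 21, -36, -6, -25, 50, 46, -4, 28, -35] -> [-36, -6, 50, 46, -4, 28] -> [-36, -6, -4, 28, 46, 50]
  [0, 18, -29, 34, -17, -25, -33, 23, 15, 18] -> [0, 18, 34, 18] -> [0, 18, 18, 34]
  [43, 34, -47, 34, 24, -9, -36, 19, -38, 42] -> [34, 34, 24, -36, -38, 42] -> [-38, -36, 24, 34, 34, 42]
  [-15, 42, -37, -41, -29, 24, -12, -38, -35, 8] -> [42, 24, -12, -38, 8] -> [-38, -12, 8, 24, 42]
  [45, -10, -7, 38, 17, 26, -18, -20, -1] -> [-10, 38, 26, -18, -20] -> [-20, -18, -10, 26, 38]
  [10, 17, 3, 29, 41, 20] -> [10, 20] -> [10, 20]
  probe: [-33, 27, -16] -> [-16] -> [-16]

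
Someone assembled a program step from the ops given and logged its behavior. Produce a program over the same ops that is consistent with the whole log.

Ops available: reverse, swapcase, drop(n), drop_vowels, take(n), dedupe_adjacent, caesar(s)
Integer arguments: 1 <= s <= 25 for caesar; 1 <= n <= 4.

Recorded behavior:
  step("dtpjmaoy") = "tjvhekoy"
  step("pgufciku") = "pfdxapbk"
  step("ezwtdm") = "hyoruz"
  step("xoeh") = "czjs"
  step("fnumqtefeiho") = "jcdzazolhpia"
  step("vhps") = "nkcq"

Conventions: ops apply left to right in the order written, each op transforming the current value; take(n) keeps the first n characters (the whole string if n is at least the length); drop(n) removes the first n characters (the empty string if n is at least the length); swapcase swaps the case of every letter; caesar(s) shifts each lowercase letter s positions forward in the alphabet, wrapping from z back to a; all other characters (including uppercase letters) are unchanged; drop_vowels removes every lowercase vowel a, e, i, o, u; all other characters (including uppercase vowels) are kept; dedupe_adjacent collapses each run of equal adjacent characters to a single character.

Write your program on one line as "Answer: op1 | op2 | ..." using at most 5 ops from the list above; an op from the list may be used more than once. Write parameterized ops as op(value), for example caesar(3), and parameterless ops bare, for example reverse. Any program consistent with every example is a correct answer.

reverse | caesar(2) | caesar(6) | caesar(13)

Check, running the answer program on each example:
  "dtpjmaoy" -> "yoamjptd" -> "aqcolrvf" -> "gwiurxbl" -> "tjvhekoy"
  "pgufciku" -> "ukicfugp" -> "wmkehwir" -> "csqkncox" -> "pfdxapbk"
  "ezwtdm" -> "mdtwze" -> "ofvybg" -> "ulbehm" -> "hyoruz"
  "xoeh" -> "heox" -> "jgqz" -> "pmwf" -> "czjs"
  "fnumqtefeiho" -> "ohiefetqmunf" -> "qjkghgvsowph" -> "wpqmnmbyucvn" -> "jcdzazolhpia"
  "vhps" -> "sphv" -> "urjx" -> "axpd" -> "nkcq"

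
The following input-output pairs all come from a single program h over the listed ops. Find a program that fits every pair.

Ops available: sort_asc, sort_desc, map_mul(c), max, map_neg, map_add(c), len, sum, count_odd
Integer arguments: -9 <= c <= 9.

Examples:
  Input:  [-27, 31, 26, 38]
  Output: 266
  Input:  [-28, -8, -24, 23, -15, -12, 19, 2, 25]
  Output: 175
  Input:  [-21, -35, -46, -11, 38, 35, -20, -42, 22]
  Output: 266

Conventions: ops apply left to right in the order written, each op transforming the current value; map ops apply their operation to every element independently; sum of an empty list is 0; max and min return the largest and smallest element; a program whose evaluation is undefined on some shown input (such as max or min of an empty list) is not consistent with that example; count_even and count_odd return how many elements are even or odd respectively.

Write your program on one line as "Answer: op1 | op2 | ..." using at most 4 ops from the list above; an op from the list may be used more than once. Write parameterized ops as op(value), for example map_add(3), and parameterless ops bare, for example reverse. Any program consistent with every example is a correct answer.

map_mul(-1) | map_mul(-7) | max

Check, running the answer program on each example:
  [-27, 31, 26, 38] -> [27, -31, -26, -38] -> [-189, 217, 182, 266] -> 266
  [-28, -8, -24, 23, -15, -12, 19, 2, 25] -> [28, 8, 24, -23, 15, 12, -19, -2, -25] -> [-196, -56, -168, 161, -105, -84, 133, 14, 175] -> 175
  [-21, -35, -46, -11, 38, 35, -20, -42, 22] -> [21, 35, 46, 11, -38, -35, 20, 42, -22] -> [-147, -245, -322, -77, 266, 245, -140, -294, 154] -> 266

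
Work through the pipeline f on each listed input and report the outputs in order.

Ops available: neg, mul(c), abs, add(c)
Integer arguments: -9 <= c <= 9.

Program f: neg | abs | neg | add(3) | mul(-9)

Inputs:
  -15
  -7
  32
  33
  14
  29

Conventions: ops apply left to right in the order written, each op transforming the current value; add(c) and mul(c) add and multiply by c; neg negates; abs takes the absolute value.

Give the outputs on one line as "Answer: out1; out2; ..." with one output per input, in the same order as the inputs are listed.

108; 36; 261; 270; 99; 234

Execution, op by op:
  -15 -> 15 -> 15 -> -15 -> -12 -> 108
  -7 -> 7 -> 7 -> -7 -> -4 -> 36
  32 -> -32 -> 32 -> -32 -> -29 -> 261
  33 -> -33 -> 33 -> -33 -> -30 -> 270
  14 -> -14 -> 14 -> -14 -> -11 -> 99
  29 -> -29 -> 29 -> -29 -> -26 -> 234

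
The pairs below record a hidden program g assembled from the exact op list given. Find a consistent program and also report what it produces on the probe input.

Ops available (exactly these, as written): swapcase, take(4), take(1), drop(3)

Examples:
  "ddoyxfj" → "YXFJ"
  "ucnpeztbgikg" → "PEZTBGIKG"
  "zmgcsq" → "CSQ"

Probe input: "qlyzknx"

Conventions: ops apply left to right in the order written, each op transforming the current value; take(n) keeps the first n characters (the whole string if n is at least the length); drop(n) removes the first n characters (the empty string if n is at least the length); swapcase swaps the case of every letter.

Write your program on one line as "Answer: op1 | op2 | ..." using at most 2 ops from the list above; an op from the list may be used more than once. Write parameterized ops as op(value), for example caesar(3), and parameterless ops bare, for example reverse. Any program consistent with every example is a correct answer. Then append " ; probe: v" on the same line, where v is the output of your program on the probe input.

drop(3) | swapcase ; probe: "ZKNX"

Check, running the answer program on each example:
  "ddoyxfj" -> "yxfj" -> "YXFJ"
  "ucnpeztbgikg" -> "peztbgikg" -> "PEZTBGIKG"
  "zmgcsq" -> "csq" -> "CSQ"
  probe: "qlyzknx" -> "zknx" -> "ZKNX"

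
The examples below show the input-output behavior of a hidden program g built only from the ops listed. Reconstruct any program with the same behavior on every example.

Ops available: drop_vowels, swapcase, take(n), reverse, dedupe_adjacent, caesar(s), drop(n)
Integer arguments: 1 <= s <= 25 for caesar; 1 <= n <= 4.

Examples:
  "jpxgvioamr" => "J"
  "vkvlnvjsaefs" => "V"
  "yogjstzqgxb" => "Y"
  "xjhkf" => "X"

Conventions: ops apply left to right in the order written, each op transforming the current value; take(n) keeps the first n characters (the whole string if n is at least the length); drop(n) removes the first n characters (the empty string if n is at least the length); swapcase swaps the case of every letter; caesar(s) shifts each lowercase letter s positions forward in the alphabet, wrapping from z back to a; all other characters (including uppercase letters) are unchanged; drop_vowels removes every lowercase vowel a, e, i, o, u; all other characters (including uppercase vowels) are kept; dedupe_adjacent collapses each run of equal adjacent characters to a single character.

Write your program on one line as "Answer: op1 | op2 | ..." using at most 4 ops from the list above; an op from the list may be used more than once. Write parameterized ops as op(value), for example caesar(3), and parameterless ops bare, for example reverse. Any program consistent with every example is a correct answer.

take(4) | swapcase | reverse | drop(3)

Check, running the answer program on each example:
  "jpxgvioamr" -> "jpxg" -> "JPXG" -> "GXPJ" -> "J"
  "vkvlnvjsaefs" -> "vkvl" -> "VKVL" -> "LVKV" -> "V"
  "yogjstzqgxb" -> "yogj" -> "YOGJ" -> "JGOY" -> "Y"
  "xjhkf" -> "xjhk" -> "XJHK" -> "KHJX" -> "X"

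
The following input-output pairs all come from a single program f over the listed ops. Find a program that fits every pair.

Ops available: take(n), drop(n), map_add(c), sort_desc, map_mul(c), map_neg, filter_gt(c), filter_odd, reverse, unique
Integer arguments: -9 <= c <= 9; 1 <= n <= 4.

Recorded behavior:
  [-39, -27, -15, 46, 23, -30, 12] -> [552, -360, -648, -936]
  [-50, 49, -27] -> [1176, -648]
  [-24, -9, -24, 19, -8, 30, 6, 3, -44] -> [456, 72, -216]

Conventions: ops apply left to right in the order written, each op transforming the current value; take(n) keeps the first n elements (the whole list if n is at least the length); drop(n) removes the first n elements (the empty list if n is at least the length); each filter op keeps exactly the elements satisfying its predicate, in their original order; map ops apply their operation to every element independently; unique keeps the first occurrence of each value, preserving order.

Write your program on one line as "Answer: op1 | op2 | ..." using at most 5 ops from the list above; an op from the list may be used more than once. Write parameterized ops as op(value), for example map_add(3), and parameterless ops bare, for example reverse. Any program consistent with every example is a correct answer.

unique | filter_odd | sort_desc | map_mul(-3) | map_mul(-8)

Check, running the answer program on each example:
  [-39, -27, -15, 46, 23, -30, 12] -> [-39, -27, -15, 46, 23, -30, 12] -> [-39, -27, -15, 23] -> [23, -15, -27, -39] -> [-69, 45, 81, 117] -> [552, -360, -648, -936]
  [-50, 49, -27] -> [-50, 49, -27] -> [49, -27] -> [49, -27] -> [-147, 81] -> [1176, -648]
  [-24, -9, -24, 19, -8, 30, 6, 3, -44] -> [-24, -9, 19, -8, 30, 6, 3, -44] -> [-9, 19, 3] -> [19, 3, -9] -> [-57, -9, 27] -> [456, 72, -216]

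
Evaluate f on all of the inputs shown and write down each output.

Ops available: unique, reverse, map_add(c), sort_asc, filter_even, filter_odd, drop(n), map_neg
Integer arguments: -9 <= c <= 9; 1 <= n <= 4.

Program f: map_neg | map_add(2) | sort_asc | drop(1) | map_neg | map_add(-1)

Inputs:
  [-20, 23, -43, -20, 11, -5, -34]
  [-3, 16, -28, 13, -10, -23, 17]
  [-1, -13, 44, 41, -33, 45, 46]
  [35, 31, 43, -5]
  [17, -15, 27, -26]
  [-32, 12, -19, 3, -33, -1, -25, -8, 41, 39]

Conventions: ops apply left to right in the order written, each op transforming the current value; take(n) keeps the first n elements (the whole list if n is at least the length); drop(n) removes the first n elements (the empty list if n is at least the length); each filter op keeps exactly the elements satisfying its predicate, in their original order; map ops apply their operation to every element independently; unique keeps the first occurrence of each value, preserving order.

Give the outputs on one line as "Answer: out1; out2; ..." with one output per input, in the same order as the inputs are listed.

[8, -8, -23, -23, -37, -46]; [13, 10, -6, -13, -26, -31]; [42, 41, 38, -4, -16, -36]; [32, 28, -8]; [14, -18, -29]; [36, 9, 0, -4, -11, -22, -28, -35, -36]

Execution, op by op:
  [-20, 23, -43, -20, 11, -5, -34] -> [20, -23, 43, 20, -11, 5, 34] -> [22, -21, 45, 22, -9, 7, 36] -> [-21, -9, 7, 22, 22, 36, 45] -> [-9, 7, 22, 22, 36, 45] -> [9, -7, -22, -22, -36, -45] -> [8, -8, -23, -23, -37, -46]
  [-3, 16, -28, 13, -10, -23, 17] -> [3, -16, 28, -13, 10, 23, -17] -> [5, -14, 30, -11, 12, 25, -15] -> [-15, -14, -11, 5, 12, 25, 30] -> [-14, -11, 5, 12, 25, 30] -> [14, 11, -5, -12, -25, -30] -> [13, 10, -6, -13, -26, -31]
  [-1, -13, 44, 41, -33, 45, 46] -> [1, 13, -44, -41, 33, -45, -46] -> [3, 15, -42, -39, 35, -43, -44] -> [-44, -43, -42, -39, 3, 15, 35] -> [-43, -42, -39, 3, 15, 35] -> [43, 42, 39, -3, -15, -35] -> [42, 41, 38, -4, -16, -36]
  [35, 31, 43, -5] -> [-35, -31, -43, 5] -> [-33, -29, -41, 7] -> [-41, -33, -29, 7] -> [-33, -29, 7] -> [33, 29, -7] -> [32, 28, -8]
  [17, -15, 27, -26] -> [-17, 15, -27, 26] -> [-15, 17, -25, 28] -> [-25, -15, 17, 28] -> [-15, 17, 28] -> [15, -17, -28] -> [14, -18, -29]
  [-32, 12, -19, 3, -33, -1, -25, -8, 41, 39] -> [32, -12, 19, -3, 33, 1, 25, 8, -41, -39] -> [34, -10, 21, -1, 35, 3, 27, 10, -39, -37] -> [-39, -37, -10, -1, 3, 10, 21, 27, 34, 35] -> [-37, -10, -1, 3, 10, 21, 27, 34, 35] -> [37, 10, 1, -3, -10, -21, -27, -34, -35] -> [36, 9, 0, -4, -11, -22, -28, -35, -36]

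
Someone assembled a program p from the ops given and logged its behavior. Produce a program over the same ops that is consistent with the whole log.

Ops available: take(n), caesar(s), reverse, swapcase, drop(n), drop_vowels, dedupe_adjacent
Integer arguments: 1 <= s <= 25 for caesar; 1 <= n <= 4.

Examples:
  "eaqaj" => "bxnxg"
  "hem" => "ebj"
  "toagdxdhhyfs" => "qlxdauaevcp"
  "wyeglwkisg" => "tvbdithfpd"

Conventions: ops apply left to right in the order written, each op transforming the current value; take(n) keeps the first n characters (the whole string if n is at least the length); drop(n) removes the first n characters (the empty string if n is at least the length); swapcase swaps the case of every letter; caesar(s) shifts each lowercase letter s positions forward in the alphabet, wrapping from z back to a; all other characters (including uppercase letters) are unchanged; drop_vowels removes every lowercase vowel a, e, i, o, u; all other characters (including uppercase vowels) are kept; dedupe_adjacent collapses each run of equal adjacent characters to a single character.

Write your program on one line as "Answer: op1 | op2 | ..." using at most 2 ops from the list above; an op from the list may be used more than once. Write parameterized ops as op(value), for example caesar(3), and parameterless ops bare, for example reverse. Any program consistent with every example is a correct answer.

caesar(23) | dedupe_adjacent

Check, running the answer program on each example:
  "eaqaj" -> "bxnxg" -> "bxnxg"
  "hem" -> "ebj" -> "ebj"
  "toagdxdhhyfs" -> "qlxdauaeevcp" -> "qlxdauaevcp"
  "wyeglwkisg" -> "tvbdithfpd" -> "tvbdithfpd"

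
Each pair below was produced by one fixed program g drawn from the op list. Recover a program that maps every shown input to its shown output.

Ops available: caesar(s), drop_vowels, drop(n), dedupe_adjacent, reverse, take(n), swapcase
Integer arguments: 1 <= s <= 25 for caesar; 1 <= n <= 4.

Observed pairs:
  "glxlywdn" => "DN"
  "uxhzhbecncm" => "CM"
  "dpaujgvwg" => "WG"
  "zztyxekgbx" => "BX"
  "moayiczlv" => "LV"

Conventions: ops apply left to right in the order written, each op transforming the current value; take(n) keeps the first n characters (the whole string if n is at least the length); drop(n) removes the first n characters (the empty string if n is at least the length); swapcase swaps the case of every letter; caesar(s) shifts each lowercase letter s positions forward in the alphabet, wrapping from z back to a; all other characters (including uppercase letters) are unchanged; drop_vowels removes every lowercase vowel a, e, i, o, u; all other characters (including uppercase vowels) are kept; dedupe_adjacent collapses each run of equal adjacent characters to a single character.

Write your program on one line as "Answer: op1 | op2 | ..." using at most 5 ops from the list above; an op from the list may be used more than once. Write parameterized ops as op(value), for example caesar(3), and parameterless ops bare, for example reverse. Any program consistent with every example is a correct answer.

drop(3) | reverse | take(2) | reverse | swapcase

Check, running the answer program on each example:
  "glxlywdn" -> "lywdn" -> "ndwyl" -> "nd" -> "dn" -> "DN"
  "uxhzhbecncm" -> "zhbecncm" -> "mcncebhz" -> "mc" -> "cm" -> "CM"
  "dpaujgvwg" -> "ujgvwg" -> "gwvgju" -> "gw" -> "wg" -> "WG"
  "zztyxekgbx" -> "yxekgbx" -> "xbgkexy" -> "xb" -> "bx" -> "BX"
  "moayiczlv" -> "yiczlv" -> "vlzciy" -> "vl" -> "lv" -> "LV"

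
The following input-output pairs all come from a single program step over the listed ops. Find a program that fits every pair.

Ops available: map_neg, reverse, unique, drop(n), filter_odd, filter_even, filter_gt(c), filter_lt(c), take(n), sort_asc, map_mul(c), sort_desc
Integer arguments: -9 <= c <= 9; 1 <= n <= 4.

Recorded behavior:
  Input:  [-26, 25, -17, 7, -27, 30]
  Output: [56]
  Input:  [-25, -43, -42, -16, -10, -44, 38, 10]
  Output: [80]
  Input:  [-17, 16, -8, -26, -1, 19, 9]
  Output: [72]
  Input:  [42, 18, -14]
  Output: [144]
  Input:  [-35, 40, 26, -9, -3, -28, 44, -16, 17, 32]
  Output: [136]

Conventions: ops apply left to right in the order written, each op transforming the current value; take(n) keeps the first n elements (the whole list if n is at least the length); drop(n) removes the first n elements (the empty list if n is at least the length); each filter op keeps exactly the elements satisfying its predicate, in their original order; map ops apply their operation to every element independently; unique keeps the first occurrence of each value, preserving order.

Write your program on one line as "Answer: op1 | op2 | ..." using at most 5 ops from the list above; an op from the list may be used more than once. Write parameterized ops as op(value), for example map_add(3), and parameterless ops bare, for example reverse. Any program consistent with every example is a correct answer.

sort_asc | map_neg | map_mul(-8) | filter_gt(1) | take(1)

Check, running the answer program on each example:
  [-26, 25, -17, 7, -27, 30] -> [-27, -26, -17, 7, 25, 30] -> [27, 26, 17, -7, -25, -30] -> [-216, -208, -136, 56, 200, 240] -> [56, 200, 240] -> [56]
  [-25, -43, -42, -16, -10, -44, 38, 10] -> [-44, -43, -42, -25, -16, -10, 10, 38] -> [44, 43, 42, 25, 16, 10, -10, -38] -> [-352, -344, -336, -200, -128, -80, 80, 304] -> [80, 304] -> [80]
  [-17, 16, -8, -26, -1, 19, 9] -> [-26, -17, -8, -1, 9, 16, 19] -> [26, 17, 8, 1, -9, -16, -19] -> [-208, -136, -64, -8, 72, 128, 152] -> [72, 128, 152] -> [72]
  [42, 18, -14] -> [-14, 18, 42] -> [14, -18, -42] -> [-112, 144, 336] -> [144, 336] -> [144]
  [-35, 40, 26, -9, -3, -28, 44, -16, 17, 32] -> [-35, -28, -16, -9, -3, 17, 26, 32, 40, 44] -> [35, 28, 16, 9, 3, -17, -26, -32, -40, -44] -> [-280, -224, -128, -72, -24, 136, 208, 256, 320, 352] -> [136, 208, 256, 320, 352] -> [136]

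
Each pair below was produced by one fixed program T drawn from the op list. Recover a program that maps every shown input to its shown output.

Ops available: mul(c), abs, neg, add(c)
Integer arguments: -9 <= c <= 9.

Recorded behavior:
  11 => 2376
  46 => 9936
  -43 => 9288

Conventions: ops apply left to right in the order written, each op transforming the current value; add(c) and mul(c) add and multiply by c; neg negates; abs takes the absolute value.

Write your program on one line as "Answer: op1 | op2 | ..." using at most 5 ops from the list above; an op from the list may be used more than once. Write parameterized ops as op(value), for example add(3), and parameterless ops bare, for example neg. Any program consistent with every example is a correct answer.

mul(8) | mul(9) | mul(-3) | abs

Check, running the answer program on each example:
  11 -> 88 -> 792 -> -2376 -> 2376
  46 -> 368 -> 3312 -> -9936 -> 9936
  -43 -> -344 -> -3096 -> 9288 -> 9288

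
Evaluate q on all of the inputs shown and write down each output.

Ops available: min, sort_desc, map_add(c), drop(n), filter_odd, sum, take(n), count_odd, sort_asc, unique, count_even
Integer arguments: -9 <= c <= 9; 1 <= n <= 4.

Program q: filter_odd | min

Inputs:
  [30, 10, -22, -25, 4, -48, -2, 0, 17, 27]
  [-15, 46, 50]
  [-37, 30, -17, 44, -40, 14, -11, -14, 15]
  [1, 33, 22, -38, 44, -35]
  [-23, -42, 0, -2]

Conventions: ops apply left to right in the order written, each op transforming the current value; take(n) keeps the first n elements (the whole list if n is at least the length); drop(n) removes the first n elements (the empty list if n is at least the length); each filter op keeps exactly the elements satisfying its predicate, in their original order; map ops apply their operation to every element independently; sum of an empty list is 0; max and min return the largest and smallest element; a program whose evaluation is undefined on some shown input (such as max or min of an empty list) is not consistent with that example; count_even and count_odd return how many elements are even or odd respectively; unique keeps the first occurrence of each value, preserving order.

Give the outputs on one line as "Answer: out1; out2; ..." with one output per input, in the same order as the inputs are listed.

-25; -15; -37; -35; -23

Execution, op by op:
  [30, 10, -22, -25, 4, -48, -2, 0, 17, 27] -> [-25, 17, 27] -> -25
  [-15, 46, 50] -> [-15] -> -15
  [-37, 30, -17, 44, -40, 14, -11, -14, 15] -> [-37, -17, -11, 15] -> -37
  [1, 33, 22, -38, 44, -35] -> [1, 33, -35] -> -35
  [-23, -42, 0, -2] -> [-23] -> -23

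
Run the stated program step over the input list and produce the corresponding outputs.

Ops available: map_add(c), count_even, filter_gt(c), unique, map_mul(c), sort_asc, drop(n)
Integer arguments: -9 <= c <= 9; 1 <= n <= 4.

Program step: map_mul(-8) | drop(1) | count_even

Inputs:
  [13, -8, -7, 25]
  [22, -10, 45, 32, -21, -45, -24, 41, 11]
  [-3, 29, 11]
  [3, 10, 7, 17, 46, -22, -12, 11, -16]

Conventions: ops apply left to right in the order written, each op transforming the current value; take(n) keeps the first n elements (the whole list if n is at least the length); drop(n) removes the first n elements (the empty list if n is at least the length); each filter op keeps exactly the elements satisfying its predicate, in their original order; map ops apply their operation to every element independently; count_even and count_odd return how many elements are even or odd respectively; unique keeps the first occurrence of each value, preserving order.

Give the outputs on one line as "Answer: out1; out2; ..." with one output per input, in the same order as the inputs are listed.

3; 8; 2; 8

Execution, op by op:
  [13, -8, -7, 25] -> [-104, 64, 56, -200] -> [64, 56, -200] -> 3
  [22, -10, 45, 32, -21, -45, -24, 41, 11] -> [-176, 80, -360, -256, 168, 360, 192, -328, -88] -> [80, -360, -256, 168, 360, 192, -328, -88] -> 8
  [-3, 29, 11] -> [24, -232, -88] -> [-232, -88] -> 2
  [3, 10, 7, 17, 46, -22, -12, 11, -16] -> [-24, -80, -56, -136, -368, 176, 96, -88, 128] -> [-80, -56, -136, -368, 176, 96, -88, 128] -> 8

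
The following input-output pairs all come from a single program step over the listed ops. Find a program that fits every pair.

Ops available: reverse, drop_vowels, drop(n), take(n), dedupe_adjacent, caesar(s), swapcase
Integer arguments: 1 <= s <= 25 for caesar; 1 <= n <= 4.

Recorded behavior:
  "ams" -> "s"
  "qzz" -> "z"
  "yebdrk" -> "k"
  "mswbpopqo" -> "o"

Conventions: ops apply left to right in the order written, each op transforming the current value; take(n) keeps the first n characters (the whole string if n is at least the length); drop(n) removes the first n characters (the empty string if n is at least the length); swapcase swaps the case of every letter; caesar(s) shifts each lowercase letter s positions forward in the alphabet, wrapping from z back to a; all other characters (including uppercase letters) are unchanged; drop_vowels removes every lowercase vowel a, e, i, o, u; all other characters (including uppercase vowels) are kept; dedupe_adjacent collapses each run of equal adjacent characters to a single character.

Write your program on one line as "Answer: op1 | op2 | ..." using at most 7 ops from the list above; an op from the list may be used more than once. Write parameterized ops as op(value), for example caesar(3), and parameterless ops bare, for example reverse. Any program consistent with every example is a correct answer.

reverse | swapcase | take(4) | swapcase | take(3) | take(1)

Check, running the answer program on each example:
  "ams" -> "sma" -> "SMA" -> "SMA" -> "sma" -> "sma" -> "s"
  "qzz" -> "zzq" -> "ZZQ" -> "ZZQ" -> "zzq" -> "zzq" -> "z"
  "yebdrk" -> "krdbey" -> "KRDBEY" -> "KRDB" -> "krdb" -> "krd" -> "k"
  "mswbpopqo" -> "oqpopbwsm" -> "OQPOPBWSM" -> "OQPO" -> "oqpo" -> "oqp" -> "o"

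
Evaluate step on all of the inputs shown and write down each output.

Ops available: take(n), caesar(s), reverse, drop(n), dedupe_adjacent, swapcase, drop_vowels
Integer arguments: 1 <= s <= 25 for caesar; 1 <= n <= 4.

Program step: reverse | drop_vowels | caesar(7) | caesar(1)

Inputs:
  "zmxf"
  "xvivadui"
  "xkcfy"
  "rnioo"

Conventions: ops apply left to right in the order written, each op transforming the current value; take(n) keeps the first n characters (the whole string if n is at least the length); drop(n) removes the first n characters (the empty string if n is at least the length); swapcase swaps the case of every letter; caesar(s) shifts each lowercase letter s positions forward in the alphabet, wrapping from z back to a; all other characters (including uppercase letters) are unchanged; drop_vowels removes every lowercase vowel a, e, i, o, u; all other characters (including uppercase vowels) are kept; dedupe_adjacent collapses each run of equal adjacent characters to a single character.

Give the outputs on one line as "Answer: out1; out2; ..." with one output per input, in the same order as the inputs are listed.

Execution, op by op:
  "zmxf" -> "fxmz" -> "fxmz" -> "metg" -> "nfuh"
  "xvivadui" -> "iudavivx" -> "dvvx" -> "kcce" -> "lddf"
  "xkcfy" -> "yfckx" -> "yfckx" -> "fmjre" -> "gnksf"
  "rnioo" -> "ooinr" -> "nr" -> "uy" -> "vz"

"nfuh"; "lddf"; "gnksf"; "vz"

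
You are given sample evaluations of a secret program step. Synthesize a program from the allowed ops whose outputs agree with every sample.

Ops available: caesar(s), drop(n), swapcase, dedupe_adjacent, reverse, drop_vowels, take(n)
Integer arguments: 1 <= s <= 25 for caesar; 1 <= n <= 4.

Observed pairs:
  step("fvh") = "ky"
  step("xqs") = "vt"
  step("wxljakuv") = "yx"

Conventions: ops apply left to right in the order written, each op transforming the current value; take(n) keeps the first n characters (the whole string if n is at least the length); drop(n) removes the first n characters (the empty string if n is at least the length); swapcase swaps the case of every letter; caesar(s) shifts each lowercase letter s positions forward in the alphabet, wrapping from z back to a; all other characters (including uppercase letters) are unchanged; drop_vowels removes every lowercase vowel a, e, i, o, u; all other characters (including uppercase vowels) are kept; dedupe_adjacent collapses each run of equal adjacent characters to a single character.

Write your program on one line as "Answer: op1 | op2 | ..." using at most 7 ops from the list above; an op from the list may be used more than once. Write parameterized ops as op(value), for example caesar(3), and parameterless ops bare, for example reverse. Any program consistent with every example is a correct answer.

caesar(11) | reverse | caesar(18) | swapcase | take(2) | swapcase

Check, running the answer program on each example:
  "fvh" -> "qgs" -> "sgq" -> "kyi" -> "KYI" -> "KY" -> "ky"
  "xqs" -> "ibd" -> "dbi" -> "vta" -> "VTA" -> "VT" -> "vt"
  "wxljakuv" -> "hiwulvfg" -> "gfvluwih" -> "yxndmoaz" -> "YXNDMOAZ" -> "YX" -> "yx"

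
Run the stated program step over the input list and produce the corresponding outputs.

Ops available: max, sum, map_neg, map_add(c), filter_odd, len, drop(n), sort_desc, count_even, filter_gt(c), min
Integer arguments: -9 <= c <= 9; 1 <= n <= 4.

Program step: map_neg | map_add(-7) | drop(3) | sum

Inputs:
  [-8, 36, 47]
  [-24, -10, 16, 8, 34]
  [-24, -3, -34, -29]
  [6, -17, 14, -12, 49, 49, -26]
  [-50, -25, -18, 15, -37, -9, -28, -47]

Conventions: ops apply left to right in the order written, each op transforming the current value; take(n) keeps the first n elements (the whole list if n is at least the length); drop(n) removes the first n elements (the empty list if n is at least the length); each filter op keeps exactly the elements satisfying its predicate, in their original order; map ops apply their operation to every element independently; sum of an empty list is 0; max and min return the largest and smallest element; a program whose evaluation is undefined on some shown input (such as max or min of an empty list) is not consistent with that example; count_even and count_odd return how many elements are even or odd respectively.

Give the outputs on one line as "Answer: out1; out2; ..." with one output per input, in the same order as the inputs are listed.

Execution, op by op:
  [-8, 36, 47] -> [8, -36, -47] -> [1, -43, -54] -> [] -> 0
  [-24, -10, 16, 8, 34] -> [24, 10, -16, -8, -34] -> [17, 3, -23, -15, -41] -> [-15, -41] -> -56
  [-24, -3, -34, -29] -> [24, 3, 34, 29] -> [17, -4, 27, 22] -> [22] -> 22
  [6, -17, 14, -12, 49, 49, -26] -> [-6, 17, -14, 12, -49, -49, 26] -> [-13, 10, -21, 5, -56, -56, 19] -> [5, -56, -56, 19] -> -88
  [-50, -25, -18, 15, -37, -9, -28, -47] -> [50, 25, 18, -15, 37, 9, 28, 47] -> [43, 18, 11, -22, 30, 2, 21, 40] -> [-22, 30, 2, 21, 40] -> 71

0; -56; 22; -88; 71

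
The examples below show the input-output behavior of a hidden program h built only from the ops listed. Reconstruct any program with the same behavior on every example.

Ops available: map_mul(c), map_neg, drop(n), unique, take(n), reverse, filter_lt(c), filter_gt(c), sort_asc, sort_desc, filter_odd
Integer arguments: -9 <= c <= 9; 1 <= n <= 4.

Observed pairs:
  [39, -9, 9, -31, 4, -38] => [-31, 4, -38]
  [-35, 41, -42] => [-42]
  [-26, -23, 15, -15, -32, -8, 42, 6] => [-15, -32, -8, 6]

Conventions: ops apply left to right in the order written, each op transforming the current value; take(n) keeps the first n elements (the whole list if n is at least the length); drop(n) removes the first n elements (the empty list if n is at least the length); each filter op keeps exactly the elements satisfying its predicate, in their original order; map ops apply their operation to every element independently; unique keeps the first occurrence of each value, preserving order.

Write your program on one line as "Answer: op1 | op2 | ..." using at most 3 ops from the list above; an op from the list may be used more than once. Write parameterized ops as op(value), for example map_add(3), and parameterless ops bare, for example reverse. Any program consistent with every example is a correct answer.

drop(2) | filter_lt(7)

Check, running the answer program on each example:
  [39, -9, 9, -31, 4, -38] -> [9, -31, 4, -38] -> [-31, 4, -38]
  [-35, 41, -42] -> [-42] -> [-42]
  [-26, -23, 15, -15, -32, -8, 42, 6] -> [15, -15, -32, -8, 42, 6] -> [-15, -32, -8, 6]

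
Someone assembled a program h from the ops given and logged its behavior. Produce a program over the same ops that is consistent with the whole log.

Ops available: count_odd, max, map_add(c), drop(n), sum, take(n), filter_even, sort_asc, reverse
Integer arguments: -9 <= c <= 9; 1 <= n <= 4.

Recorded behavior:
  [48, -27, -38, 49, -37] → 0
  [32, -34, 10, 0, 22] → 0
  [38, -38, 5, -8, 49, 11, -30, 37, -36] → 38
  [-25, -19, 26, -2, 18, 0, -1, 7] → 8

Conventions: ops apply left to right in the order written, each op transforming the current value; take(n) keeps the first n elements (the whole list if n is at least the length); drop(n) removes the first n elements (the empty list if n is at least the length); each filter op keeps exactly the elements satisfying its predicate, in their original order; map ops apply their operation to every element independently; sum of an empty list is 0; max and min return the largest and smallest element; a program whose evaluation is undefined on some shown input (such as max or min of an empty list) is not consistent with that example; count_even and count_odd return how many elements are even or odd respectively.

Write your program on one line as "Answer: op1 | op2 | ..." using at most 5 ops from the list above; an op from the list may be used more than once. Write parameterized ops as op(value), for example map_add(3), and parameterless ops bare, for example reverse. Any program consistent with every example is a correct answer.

map_add(1) | filter_even | drop(3) | sum

Check, running the answer program on each example:
  [48, -27, -38, 49, -37] -> [49, -26, -37, 50, -36] -> [-26, 50, -36] -> [] -> 0
  [32, -34, 10, 0, 22] -> [33, -33, 11, 1, 23] -> [] -> [] -> 0
  [38, -38, 5, -8, 49, 11, -30, 37, -36] -> [39, -37, 6, -7, 50, 12, -29, 38, -35] -> [6, 50, 12, 38] -> [38] -> 38
  [-25, -19, 26, -2, 18, 0, -1, 7] -> [-24, -18, 27, -1, 19, 1, 0, 8] -> [-24, -18, 0, 8] -> [8] -> 8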